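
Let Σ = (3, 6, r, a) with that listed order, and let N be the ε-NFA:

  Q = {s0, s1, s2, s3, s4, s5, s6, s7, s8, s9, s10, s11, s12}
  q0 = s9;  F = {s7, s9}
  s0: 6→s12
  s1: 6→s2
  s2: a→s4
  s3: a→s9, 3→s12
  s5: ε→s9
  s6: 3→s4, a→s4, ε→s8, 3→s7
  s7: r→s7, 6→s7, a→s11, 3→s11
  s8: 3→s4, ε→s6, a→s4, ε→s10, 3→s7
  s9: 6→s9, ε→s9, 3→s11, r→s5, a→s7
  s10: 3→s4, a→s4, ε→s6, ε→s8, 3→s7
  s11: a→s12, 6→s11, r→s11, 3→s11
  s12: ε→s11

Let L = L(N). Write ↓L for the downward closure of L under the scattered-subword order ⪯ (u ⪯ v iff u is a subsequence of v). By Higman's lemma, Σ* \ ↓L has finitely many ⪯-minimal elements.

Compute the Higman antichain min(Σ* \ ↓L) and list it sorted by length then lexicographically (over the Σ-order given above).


min(Σ*\↓L) = [3, aa].

|Q|=13, |F|=2, |δ|=34 (8 ε).
min D↑ (3 st, q0=0, F={1}): 0:3→1,6→0,r→0,a→2 1:3→1,6→1,r→1,a→1 2:3→1,6→2,r→2,a→1.
'3': N↓-sim [5, 2] end={s11,s12} — reject; 1/1 deletions ∈↓L.
'aa': N↓-sim [5, 3, 2] end={s11,s12} — reject; 2/2 single-dels accept.
2 obstructions.


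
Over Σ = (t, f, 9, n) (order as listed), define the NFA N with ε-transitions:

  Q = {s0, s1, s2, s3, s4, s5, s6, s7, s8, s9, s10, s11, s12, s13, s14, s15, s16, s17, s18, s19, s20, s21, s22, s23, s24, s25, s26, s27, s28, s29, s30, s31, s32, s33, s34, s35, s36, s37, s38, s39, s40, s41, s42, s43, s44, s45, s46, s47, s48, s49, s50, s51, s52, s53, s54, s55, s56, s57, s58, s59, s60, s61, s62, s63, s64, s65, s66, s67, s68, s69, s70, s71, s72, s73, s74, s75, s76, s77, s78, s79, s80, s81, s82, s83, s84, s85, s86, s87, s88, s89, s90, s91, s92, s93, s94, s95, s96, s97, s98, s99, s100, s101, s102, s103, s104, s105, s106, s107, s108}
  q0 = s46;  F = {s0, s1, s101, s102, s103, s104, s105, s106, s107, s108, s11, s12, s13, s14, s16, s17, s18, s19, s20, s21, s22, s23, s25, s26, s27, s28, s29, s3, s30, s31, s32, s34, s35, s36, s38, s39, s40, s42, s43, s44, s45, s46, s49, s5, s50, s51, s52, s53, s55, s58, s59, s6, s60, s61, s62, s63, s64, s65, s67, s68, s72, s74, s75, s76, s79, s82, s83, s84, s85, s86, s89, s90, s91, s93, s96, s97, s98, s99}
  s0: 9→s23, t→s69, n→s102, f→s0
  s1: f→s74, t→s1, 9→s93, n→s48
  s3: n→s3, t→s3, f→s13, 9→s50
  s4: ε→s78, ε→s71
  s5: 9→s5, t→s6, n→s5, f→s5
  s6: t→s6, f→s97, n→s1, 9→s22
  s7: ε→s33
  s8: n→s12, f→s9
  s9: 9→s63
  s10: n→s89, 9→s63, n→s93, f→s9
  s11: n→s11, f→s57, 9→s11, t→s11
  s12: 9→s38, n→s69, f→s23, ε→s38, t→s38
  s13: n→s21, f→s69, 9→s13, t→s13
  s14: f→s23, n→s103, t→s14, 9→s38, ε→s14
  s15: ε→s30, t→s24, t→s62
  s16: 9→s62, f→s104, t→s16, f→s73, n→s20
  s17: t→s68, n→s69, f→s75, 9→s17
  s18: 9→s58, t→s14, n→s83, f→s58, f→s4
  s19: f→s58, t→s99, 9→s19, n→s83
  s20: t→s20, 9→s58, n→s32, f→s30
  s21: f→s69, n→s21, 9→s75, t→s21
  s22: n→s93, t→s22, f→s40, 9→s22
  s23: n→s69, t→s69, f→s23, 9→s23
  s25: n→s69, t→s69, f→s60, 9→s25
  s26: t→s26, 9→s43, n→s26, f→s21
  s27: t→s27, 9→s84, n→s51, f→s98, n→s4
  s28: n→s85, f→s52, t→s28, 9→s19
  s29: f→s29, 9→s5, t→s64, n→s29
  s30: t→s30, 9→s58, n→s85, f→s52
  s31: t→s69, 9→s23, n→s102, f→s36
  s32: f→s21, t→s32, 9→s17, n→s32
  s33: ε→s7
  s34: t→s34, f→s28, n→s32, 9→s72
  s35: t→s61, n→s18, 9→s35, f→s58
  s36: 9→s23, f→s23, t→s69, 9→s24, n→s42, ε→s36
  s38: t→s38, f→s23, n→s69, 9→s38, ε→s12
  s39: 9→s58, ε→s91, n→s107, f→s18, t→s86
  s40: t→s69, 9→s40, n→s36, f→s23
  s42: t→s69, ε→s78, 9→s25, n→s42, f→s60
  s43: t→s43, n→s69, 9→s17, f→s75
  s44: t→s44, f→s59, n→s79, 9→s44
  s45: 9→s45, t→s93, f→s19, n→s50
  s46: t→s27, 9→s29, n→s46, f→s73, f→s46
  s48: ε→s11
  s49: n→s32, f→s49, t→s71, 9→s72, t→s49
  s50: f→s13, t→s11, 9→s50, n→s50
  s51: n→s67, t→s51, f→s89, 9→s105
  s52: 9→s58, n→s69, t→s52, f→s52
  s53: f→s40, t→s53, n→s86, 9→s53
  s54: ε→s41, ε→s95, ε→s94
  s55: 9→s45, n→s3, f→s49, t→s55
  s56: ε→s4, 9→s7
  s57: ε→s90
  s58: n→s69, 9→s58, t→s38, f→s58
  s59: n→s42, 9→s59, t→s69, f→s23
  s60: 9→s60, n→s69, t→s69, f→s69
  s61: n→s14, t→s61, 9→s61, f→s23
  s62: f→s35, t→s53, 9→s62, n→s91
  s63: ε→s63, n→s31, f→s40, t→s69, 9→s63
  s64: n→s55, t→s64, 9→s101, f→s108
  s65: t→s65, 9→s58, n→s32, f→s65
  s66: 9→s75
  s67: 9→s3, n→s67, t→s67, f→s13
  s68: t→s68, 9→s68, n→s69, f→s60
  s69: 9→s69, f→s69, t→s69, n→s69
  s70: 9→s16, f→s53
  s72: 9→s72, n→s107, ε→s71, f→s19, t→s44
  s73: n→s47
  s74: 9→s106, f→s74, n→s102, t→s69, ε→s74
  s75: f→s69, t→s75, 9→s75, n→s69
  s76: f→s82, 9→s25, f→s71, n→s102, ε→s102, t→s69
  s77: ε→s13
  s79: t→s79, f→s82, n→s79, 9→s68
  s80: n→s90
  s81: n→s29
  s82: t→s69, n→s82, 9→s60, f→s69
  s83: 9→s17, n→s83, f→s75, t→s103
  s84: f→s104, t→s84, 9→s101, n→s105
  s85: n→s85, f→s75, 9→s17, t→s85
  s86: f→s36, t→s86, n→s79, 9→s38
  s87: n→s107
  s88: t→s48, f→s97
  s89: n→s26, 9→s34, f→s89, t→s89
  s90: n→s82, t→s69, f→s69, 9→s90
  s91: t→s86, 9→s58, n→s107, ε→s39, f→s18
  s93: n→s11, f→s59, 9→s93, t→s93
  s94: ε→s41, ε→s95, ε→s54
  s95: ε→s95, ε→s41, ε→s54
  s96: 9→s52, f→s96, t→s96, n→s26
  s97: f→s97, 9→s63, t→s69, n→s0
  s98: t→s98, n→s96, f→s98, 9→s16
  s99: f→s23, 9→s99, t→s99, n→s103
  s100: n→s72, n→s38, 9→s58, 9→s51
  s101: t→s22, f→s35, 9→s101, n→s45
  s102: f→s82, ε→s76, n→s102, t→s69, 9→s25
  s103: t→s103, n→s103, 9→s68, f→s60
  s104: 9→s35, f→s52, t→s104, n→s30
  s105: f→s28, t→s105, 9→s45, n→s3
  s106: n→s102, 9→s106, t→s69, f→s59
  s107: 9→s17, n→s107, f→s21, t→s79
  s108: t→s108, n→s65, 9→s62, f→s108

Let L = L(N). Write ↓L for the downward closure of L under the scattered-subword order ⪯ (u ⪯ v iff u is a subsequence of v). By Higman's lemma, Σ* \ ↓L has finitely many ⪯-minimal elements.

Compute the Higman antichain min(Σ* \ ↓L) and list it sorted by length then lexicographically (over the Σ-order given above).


A = [tfn9n, t9ffn, tnnff, 99tft].

|Q|=109, |F|=78, |δ|=376 (30 ε).
min D↑ (76 st, q0=0, F={38}): 0:t→1,f→0,9→2,n→0 1:t→1,f→3,9→4,n→5 2:t→6,f→2,9→7,n→2 3:t→3,f→3,9→8,n→9 4:t→4,f→10,9→11,n→12 5:t→5,f→13,9→12,n→14 6:t→6,f→15,9→11,n→16 7:t→17,f→7,9→7,n→7 8:t→8,f→10,9→18,n→19 9:t→9,f→9,9→20,n→21 10:t→10,f→20,9→22,n→23 11:t→24,f→22,9→11,n→25 12:t→12,f→26,9→25,n→27 13:t→13,f→13,9→28,n→21 14:t→14,f→29,9→27,n→14 15:t→15,f→15,9→18,n→30 16:t→16,f→31,9→25,n→27 17:t→17,f→32,9→24,n→33 18:t→34,f→22,9→18,n→35 19:t→19,f→23,9→36,n→37 20:t→20,f→20,9→36,n→38 21:t→21,f→39,9→40,n→21 22:t→41,f→36,9→22,n→42 23:t→23,f→20,9→36,n→43 24:t→24,f→44,9→24,n→45 25:t→45,f→46,9→25,n→47 26:t→26,f→20,9→46,n→43 27:t→27,f→29,9→47,n→27 28:t→28,f→26,9→48,n→37 29:t→29,f→38,9→29,n→39 30:t→30,f→30,9→36,n→37 31:t→31,f→31,9→48,n→37 32:t→38,f→32,9→49,n→50 33:t→33,f→51,9→45,n→52 34:t→34,f→44,9→34,n→53 35:t→53,f→42,9→36,n→54 36:t→55,f→36,9→36,n→38 37:t→37,f→39,9→56,n→37 38:t→38,f→38,9→38,n→38 39:t→39,f→38,9→57,n→39 40:t→40,f→57,9→56,n→38 41:t→41,f→58,9→41,n→59 42:t→59,f→36,9→36,n→60 43:t→43,f→57,9→56,n→43 44:t→38,f→58,9→44,n→61 45:t→45,f→62,9→45,n→52 46:t→63,f→36,9→46,n→60 47:t→52,f→29,9→47,n→47 48:t→64,f→46,9→48,n→54 49:t→38,f→44,9→49,n→65 50:t→38,f→50,9→58,n→66 51:t→38,f→51,9→67,n→66 52:t→52,f→68,9→52,n→52 53:t→53,f→61,9→55,n→69 54:t→69,f→39,9→56,n→54 55:t→55,f→58,9→55,n→38 56:t→70,f→57,9→56,n→38 57:t→57,f→38,9→57,n→38 58:t→38,f→58,9→58,n→38 59:t→59,f→58,9→55,n→71 60:t→71,f→57,9→56,n→60 61:t→38,f→58,9→58,n→72 62:t→38,f→58,9→62,n→72 63:t→63,f→58,9→63,n→71 64:t→64,f→62,9→64,n→69 65:t→38,f→61,9→58,n→66 66:t→38,f→73,9→74,n→66 67:t→38,f→62,9→67,n→66 68:t→38,f→38,9→68,n→73 69:t→69,f→73,9→70,n→69 70:t→70,f→75,9→70,n→38 71:t→71,f→75,9→70,n→71 72:t→38,f→75,9→74,n→72 73:t→38,f→38,9→75,n→73 74:t→38,f→75,9→74,n→38 75:t→38,f→38,9→75,n→38 [Hopcroft].
'tfn9n': N↓-sim [87, 84, 67, 41, 13, 1] end={s69} rej; 5/5 deletions ∈↓L.
't9ffn': run [87, 84, 66, 38, 11, 1] end={s69} rej; 5/5 single-dels accept.
'tnnff': run [87, 84, 66, 29, 9, 1] end={s69} — reject; 5/5 del acc.
'99tft': |S_i|=[87, 79, 58, 42, 22, 1] end={s69} ∉↓L; 5/5 deletions ∈↓L.
4 minimals (antichain).


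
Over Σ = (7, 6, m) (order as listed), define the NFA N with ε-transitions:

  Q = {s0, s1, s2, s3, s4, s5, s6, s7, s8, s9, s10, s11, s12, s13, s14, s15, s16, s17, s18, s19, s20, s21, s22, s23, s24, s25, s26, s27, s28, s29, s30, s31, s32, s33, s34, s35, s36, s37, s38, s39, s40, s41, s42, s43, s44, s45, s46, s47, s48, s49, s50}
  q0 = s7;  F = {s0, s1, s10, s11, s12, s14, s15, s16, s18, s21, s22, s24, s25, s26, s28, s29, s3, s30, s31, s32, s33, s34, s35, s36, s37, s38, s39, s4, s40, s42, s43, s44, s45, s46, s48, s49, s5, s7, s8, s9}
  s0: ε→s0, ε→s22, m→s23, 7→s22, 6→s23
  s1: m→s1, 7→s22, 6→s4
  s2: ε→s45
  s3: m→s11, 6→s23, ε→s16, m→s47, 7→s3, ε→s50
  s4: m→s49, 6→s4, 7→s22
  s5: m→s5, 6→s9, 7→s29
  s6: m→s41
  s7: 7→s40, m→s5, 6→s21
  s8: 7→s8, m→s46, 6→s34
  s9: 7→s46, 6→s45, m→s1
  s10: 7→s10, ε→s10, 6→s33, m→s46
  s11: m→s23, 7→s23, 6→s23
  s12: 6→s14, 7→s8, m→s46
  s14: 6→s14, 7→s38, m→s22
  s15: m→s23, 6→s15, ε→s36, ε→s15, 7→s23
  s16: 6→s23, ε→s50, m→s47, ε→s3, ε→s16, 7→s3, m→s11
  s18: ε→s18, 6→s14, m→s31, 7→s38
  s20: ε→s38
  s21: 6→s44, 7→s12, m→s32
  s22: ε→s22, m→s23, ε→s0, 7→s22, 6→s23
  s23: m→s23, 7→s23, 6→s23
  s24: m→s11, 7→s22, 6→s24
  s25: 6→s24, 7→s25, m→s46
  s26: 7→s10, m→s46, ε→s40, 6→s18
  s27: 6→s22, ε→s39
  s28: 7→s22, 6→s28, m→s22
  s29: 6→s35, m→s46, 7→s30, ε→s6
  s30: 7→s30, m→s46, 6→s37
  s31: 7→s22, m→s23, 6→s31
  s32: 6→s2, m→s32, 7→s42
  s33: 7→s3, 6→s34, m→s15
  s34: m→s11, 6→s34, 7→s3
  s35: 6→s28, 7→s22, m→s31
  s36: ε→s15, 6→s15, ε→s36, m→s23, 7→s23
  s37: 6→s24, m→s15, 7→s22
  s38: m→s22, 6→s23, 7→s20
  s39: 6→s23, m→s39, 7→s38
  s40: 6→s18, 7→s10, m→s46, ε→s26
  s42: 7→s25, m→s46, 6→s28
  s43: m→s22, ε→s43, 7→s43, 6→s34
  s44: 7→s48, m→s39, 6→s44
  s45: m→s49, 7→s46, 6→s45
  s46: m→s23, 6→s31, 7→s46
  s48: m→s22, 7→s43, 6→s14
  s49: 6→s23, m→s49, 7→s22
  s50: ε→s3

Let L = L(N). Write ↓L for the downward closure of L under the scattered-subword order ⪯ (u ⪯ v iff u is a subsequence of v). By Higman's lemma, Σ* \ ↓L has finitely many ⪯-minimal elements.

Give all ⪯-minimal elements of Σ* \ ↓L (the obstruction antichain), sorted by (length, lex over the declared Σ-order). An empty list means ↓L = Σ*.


min(Σ*\↓L) = [7mm, 7676, 66m6, m67m, 776m7, m6m76].

|Q|=51, |F|=40, |δ|=150 (23 ε).
min D↑ (37 st, q0=0, F={16}): 0:7→1,6→2,m→3 1:7→4,6→5,m→6 2:7→7,6→8,m→9 3:7→10,6→11,m→3 4:7→4,6→12,m→6 5:7→13,6→14,m→15 6:7→6,6→15,m→16 7:7→17,6→14,m→6 8:7→18,6→8,m→19 9:7→20,6→21,m→9 10:7→22,6→23,m→6 11:7→6,6→21,m→24 12:7→25,6→26,m→27 13:7→13,6→16,m→28 14:7→13,6→14,m→28 15:7→28,6→15,m→16 16:7→16,6→16,m→16 17:7→17,6→26,m→6 18:7→29,6→14,m→28 19:7→13,6→16,m→19 20:7→30,6→31,m→6 21:7→6,6→21,m→32 22:7→22,6→33,m→6 23:7→28,6→31,m→15 24:7→28,6→34,m→24 25:7→25,6→16,m→35 26:7→25,6→26,m→35 27:7→16,6→27,m→16 28:7→28,6→16,m→16 29:7→29,6→26,m→28 30:7→30,6→36,m→6 31:7→28,6→31,m→28 32:7→28,6→16,m→32 33:7→28,6→36,m→27 34:7→28,6→34,m→32 35:7→16,6→16,m→16 36:7→28,6→36,m→35 (ε-aug+det+¬).
'7mm': run [47, 35, 10, 1] end={s23} rej; 3/3 del acc.
'7676': N↓-sim [47, 35, 21, 10, 1] end={s23} rej; 4/4 deletions ∈↓L.
'66m6': N↓-sim [47, 38, 26, 9, 1] end={s23} — reject; 4/4 del acc.
'm67m': run [47, 30, 18, 5, 1] end={s23} ∉↓L; 4/4 del acc.
'776m7': |S_i|=[47, 35, 23, 15, 5, 1] end={s23} rej; 5/5 single-dels accept.
'm6m76': N↓-sim [47, 30, 18, 10, 3, 1] end={s23} ∉↓L; 5/5 single-dels accept.
6 minimals (antichain).


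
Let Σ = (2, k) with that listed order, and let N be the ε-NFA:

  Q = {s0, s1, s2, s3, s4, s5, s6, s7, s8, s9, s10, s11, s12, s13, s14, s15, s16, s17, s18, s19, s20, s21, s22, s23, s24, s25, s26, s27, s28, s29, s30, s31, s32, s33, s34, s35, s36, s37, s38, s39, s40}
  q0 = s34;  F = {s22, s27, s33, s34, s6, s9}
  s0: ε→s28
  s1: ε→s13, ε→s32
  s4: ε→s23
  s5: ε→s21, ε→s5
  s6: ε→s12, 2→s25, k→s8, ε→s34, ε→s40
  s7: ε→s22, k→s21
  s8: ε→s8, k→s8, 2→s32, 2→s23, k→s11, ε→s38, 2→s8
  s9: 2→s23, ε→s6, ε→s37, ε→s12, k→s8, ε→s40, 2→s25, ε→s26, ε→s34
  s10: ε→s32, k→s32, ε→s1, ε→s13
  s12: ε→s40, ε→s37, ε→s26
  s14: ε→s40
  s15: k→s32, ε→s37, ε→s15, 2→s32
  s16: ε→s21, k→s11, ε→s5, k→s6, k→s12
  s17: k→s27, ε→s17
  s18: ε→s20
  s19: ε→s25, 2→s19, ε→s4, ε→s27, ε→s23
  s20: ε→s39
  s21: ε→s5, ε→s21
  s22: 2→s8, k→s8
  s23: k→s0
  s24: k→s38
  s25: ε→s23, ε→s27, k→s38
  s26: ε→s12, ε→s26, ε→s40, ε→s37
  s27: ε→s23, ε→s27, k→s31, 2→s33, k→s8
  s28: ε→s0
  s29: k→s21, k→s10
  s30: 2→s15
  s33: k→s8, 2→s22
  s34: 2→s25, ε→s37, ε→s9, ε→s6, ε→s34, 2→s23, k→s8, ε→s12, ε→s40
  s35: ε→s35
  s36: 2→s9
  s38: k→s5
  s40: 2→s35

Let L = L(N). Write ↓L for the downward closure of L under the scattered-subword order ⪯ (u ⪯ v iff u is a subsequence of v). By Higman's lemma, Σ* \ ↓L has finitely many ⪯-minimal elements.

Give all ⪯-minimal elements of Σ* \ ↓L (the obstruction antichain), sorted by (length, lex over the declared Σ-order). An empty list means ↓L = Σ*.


Antichain: [k, 2222].

|Q|=41, |F|=6, |δ|=92 (54 ε).
min D↑ (5 st, q0=0, F={2}): 0:2→1,k→2 1:2→3,k→2 2:2→2,k→2 3:2→4,k→2 4:2→2,k→2 (ε-aug+det+¬).
'k': |S_i|=[22, 10] end={s0,s11,s21,s23,s28,s31,s32,s38,s5,s8} rej; 1/1 single-dels accept.
'2222': |S_i|=[22, 15, 11, 10, 9] end={s0,s11,s21,s23,s28,s32,s38,s5,s8} ∉↓L; 4/4 deletions ∈↓L.
2 words, ⪯-incomp.


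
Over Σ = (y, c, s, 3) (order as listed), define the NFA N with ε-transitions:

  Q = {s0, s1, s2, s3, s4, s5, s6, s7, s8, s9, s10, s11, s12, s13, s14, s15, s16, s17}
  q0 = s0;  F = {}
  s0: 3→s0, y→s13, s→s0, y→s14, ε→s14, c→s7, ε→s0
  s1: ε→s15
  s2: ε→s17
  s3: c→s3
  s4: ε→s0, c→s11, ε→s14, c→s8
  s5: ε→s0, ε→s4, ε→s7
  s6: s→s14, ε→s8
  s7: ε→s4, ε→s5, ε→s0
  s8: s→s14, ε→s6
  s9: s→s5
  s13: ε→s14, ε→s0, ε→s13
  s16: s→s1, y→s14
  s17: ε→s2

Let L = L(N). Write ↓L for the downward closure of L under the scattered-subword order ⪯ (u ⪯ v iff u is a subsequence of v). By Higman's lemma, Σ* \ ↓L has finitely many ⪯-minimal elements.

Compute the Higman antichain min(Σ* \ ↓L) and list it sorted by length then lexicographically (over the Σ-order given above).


|Q|=18, |F|=0, |δ|=31 (18 ε).
min D↑ (1 st, q0=0, F={0}): 0:y→0,c→0,s→0,3→0 [Hopcroft].
ε ∈ L(D↑) ⇒ ↓L = ∅.

A = [ε].


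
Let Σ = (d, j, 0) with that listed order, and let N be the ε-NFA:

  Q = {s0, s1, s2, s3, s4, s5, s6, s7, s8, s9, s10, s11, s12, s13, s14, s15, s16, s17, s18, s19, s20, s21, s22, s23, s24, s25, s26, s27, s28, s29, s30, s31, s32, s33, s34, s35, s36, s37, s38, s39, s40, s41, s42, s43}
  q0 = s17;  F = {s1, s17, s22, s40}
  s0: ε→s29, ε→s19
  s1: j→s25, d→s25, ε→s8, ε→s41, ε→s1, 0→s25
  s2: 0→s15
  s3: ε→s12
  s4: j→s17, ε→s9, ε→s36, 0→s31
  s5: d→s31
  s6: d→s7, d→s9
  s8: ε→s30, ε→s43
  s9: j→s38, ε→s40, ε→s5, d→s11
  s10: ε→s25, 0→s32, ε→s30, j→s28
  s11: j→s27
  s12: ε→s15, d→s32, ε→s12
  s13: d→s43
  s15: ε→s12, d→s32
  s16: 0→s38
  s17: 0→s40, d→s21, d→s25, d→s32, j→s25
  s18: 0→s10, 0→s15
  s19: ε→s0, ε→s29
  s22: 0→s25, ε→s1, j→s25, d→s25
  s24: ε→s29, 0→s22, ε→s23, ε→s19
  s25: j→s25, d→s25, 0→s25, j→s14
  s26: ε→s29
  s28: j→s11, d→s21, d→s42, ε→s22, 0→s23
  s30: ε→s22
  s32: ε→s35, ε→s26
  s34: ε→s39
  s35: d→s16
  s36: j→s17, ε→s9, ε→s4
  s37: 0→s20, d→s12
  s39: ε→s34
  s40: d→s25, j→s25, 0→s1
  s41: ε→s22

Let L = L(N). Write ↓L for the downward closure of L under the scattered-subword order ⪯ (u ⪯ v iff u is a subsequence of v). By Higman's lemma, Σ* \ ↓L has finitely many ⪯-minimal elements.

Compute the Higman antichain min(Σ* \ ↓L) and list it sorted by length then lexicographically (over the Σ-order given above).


|Q|=44, |F|=4, |δ|=77 (33 ε).
min D↑ (4 st, q0=0, F={1}): 0:d→1,j→1,0→2 1:d→1,j→1,0→1 2:d→1,j→1,0→3 3:d→1,j→1,0→1 [Hopcroft].
'd': |S_i|=[17, 9] end={s14,s16,s21,s25,s26,s29,s32,s35,s38} ∉↓L; 1/1 del acc.
'j': |S_i|=[17, 2] end={s14,s25} — reject; 1/1 deletions ∈↓L.
'000': run [17, 10, 8, 2] end={s14,s25} — reject; 3/3 single-dels accept.
3 words, ⪯-incomp.

A = [d, j, 000].


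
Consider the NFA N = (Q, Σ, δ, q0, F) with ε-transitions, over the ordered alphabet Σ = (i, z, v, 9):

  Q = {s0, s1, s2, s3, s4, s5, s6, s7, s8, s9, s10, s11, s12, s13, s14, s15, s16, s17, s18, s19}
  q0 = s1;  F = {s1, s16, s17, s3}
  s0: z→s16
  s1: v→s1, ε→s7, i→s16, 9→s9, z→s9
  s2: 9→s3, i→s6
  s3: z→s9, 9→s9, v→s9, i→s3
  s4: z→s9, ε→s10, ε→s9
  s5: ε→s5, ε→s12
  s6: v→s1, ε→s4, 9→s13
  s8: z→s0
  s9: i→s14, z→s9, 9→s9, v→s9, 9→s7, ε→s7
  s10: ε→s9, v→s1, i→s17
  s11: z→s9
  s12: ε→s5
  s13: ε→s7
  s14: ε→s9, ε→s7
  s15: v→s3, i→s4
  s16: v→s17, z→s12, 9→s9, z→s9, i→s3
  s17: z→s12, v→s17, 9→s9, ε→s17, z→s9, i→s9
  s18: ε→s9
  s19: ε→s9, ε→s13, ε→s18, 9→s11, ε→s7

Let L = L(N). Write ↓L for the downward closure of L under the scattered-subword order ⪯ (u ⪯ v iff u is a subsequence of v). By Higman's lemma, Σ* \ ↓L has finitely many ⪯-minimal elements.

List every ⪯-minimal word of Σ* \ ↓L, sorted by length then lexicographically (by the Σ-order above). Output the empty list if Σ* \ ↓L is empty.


Antichain: [z, 9, iiv, ivi].

|Q|=20, |F|=4, |δ|=54 (18 ε).
min D↑ (5 st, q0=0, F={2}): 0:i→1,z→2,v→0,9→2 1:i→3,z→2,v→4,9→2 2:i→2,z→2,v→2,9→2 3:i→3,z→2,v→2,9→2 4:i→2,z→2,v→4,9→2 [Hopcroft].
'z': N↓-sim [9, 5] end={s12,s14,s5,s7,s9} rej; 1/1 del acc.
'9': run [9, 3] end={s14,s7,s9} ∉↓L; 1/1 del acc.
'iiv': |S_i|=[9, 8, 4, 3] end={s14,s7,s9} rej; 3/3 single-dels accept.
'ivi': N↓-sim [9, 8, 6, 3] end={s14,s7,s9} ∉↓L; 3/3 single-dels accept.
4 minimals (antichain).


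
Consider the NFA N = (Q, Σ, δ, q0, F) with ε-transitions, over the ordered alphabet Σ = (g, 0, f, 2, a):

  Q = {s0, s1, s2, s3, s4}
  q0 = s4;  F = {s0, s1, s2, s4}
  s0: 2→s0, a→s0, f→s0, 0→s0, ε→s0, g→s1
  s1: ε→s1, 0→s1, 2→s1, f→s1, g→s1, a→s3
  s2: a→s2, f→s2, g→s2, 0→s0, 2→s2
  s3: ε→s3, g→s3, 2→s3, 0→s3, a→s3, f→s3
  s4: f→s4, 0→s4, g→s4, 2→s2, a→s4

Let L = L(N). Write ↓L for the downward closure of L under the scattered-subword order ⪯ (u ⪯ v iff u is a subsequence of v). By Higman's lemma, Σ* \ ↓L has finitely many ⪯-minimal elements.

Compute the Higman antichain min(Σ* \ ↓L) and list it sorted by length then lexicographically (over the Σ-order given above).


|Q|=5, |F|=4, |δ|=28 (3 ε).
min D↑ (5 st, q0=0, F={4}): 0:g→0,0→0,f→0,2→1,a→0 1:g→1,0→2,f→1,2→1,a→1 2:g→3,0→2,f→2,2→2,a→2 3:g→3,0→3,f→3,2→3,a→4 4:g→4,0→4,f→4,2→4,a→4 [Hopcroft].
'20ga': |S_i|=[5, 4, 3, 2, 1] end={s3} — reject; 4/4 del acc.
1 obstructions.

min(Σ*\↓L) = [20ga].


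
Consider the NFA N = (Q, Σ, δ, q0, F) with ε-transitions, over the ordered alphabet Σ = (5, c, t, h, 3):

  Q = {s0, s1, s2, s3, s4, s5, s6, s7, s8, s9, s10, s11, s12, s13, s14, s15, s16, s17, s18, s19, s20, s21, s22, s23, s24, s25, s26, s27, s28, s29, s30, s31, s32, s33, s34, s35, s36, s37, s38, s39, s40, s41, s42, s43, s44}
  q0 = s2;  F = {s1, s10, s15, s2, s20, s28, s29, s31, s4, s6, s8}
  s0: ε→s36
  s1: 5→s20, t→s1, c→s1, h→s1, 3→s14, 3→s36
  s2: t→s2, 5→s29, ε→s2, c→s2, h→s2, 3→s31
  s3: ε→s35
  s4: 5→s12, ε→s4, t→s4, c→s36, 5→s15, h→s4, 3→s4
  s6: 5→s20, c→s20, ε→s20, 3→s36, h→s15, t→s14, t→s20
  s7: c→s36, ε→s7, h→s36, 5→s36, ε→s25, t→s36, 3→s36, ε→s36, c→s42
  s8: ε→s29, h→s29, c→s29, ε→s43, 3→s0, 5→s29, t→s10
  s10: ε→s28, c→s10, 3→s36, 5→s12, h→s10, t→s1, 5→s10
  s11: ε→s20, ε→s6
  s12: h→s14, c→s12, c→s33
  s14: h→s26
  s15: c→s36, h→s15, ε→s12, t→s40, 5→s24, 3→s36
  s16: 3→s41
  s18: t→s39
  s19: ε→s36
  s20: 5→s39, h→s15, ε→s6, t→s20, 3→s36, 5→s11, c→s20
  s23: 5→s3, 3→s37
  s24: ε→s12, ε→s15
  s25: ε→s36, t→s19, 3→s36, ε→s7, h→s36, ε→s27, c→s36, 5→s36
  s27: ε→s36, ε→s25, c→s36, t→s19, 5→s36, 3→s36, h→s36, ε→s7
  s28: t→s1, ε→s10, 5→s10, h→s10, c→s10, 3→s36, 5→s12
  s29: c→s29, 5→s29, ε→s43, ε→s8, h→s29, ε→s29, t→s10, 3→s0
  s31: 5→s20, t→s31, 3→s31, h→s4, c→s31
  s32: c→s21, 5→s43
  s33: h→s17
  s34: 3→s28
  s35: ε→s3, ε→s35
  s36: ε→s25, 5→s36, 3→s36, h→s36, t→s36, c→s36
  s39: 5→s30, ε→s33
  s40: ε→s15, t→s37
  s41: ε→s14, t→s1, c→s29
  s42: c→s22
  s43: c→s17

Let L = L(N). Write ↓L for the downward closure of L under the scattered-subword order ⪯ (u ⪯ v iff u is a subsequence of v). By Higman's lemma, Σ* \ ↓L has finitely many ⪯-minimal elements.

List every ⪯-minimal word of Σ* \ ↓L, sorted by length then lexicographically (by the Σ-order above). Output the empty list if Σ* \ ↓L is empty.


A = [53, 3hc, 5tt5hc].

|Q|=45, |F|=11, |δ|=134 (34 ε).
min D↑ (9 st, q0=0, F={4}): 0:5→1,c→0,t→0,h→0,3→2 1:5→1,c→1,t→3,h→1,3→4 2:5→5,c→2,t→2,h→6,3→2 3:5→3,c→3,t→7,h→3,3→4 4:5→4,c→4,t→4,h→4,3→4 5:5→5,c→5,t→5,h→8,3→4 6:5→8,c→4,t→6,h→6,3→6 7:5→5,c→7,t→7,h→7,3→4 8:5→8,c→4,t→8,h→8,3→4 [Hopcroft].
'53': |S_i|=[31, 28, 10] end={s0,s14,s19,s22,s25,s26,s27,s36,s42,s7} rej; 2/2 single-dels accept.
'3hc': |S_i|=[31, 24, 17, 12] end={s12,s14,s17,s19,s22,s25,s26,s27,s33,s36,s42,s7} — reject; 3/3 single-dels accept.
'5tt5hc': N↓-sim [31, 28, 24, 22, 21, 16, 12] end={s12,s14,s17,s19,s22,s25,s26,s27,s33,s36,s42,s7} ∉↓L; 6/6 single-dels accept.
3 minimals (antichain).


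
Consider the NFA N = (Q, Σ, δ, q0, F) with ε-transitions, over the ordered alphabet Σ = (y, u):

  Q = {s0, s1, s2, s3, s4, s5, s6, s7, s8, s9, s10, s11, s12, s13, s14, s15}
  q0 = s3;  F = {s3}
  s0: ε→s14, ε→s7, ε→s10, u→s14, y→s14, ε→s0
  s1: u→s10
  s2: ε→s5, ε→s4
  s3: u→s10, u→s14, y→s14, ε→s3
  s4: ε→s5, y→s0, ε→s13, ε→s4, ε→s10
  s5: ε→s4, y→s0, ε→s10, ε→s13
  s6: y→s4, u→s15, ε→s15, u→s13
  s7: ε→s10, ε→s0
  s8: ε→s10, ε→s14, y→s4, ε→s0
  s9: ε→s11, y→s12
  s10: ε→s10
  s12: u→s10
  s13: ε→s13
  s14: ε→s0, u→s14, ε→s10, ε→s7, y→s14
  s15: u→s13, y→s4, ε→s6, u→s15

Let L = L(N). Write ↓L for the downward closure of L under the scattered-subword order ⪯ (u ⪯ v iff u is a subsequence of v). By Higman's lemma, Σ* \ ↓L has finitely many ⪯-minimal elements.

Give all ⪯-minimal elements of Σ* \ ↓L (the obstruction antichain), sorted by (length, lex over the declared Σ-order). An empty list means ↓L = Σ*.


|Q|=16, |F|=1, |δ|=46 (27 ε).
min D↑ (2 st, q0=0, F={1}): 0:y→1,u→1 1:y→1,u→1 (ε-aug+det+¬).
'y': |S_i|=[5, 4] end={s0,s10,s14,s7} rej; 1/1 deletions ∈↓L.
'u': |S_i|=[5, 4] end={s0,s10,s14,s7} ∉↓L; 1/1 single-dels accept.
2 minimals (antichain).

Antichain: [y, u].


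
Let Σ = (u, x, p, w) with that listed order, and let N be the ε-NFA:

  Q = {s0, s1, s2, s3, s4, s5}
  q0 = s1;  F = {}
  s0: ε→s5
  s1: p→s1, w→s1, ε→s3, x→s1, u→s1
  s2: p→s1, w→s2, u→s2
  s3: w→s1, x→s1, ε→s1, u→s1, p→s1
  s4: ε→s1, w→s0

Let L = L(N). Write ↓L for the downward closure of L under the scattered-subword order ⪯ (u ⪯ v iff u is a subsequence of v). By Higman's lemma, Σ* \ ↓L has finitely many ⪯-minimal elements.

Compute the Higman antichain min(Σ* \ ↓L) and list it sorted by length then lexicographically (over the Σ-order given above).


min(Σ*\↓L) = [ε].

|Q|=6, |F|=0, |δ|=16 (4 ε).
min D↑ (1 st, q0=0, F={0}): 0:u→0,x→0,p→0,w→0.
ε ∈ L(D↑) — L = ∅.


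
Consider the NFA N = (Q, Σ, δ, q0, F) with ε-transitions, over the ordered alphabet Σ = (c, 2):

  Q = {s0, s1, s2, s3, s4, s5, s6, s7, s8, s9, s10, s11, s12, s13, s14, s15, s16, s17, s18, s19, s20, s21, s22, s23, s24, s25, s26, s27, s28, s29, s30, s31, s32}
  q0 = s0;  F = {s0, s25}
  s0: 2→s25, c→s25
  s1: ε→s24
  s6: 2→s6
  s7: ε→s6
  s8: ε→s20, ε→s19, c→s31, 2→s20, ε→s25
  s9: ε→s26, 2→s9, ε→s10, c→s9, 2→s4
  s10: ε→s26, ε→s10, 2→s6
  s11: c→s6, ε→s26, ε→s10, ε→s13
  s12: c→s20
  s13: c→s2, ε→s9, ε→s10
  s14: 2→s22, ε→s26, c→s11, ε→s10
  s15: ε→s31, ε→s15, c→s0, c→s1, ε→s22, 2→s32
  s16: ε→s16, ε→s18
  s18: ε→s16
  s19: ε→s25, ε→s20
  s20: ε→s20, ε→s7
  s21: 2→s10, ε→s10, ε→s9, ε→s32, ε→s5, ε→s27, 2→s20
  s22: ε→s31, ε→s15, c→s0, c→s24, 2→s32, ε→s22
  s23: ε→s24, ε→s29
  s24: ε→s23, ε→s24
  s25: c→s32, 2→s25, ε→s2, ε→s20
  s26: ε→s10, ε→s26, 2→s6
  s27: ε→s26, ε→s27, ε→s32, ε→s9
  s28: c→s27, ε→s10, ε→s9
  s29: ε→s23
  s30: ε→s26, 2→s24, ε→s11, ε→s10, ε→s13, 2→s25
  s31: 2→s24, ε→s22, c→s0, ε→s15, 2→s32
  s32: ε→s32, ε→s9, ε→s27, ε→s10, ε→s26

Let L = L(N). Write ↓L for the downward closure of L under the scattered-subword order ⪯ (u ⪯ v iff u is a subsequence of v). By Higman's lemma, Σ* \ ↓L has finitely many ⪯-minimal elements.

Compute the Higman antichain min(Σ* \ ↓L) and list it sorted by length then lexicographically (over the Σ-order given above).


|Q|=33, |F|=2, |δ|=91 (60 ε).
min D↑ (3 st, q0=0, F={2}): 0:c→1,2→1 1:c→2,2→1 2:c→2,2→2.
'cc': run [12, 11, 7] end={s10,s26,s27,s32,s4,s6,s9} — reject; 2/2 deletions ∈↓L.
'2c': N↓-sim [12, 11, 7] end={s10,s26,s27,s32,s4,s6,s9} ∉↓L; 2/2 single-dels accept.
2 obstructions.

Antichain: [cc, 2c].


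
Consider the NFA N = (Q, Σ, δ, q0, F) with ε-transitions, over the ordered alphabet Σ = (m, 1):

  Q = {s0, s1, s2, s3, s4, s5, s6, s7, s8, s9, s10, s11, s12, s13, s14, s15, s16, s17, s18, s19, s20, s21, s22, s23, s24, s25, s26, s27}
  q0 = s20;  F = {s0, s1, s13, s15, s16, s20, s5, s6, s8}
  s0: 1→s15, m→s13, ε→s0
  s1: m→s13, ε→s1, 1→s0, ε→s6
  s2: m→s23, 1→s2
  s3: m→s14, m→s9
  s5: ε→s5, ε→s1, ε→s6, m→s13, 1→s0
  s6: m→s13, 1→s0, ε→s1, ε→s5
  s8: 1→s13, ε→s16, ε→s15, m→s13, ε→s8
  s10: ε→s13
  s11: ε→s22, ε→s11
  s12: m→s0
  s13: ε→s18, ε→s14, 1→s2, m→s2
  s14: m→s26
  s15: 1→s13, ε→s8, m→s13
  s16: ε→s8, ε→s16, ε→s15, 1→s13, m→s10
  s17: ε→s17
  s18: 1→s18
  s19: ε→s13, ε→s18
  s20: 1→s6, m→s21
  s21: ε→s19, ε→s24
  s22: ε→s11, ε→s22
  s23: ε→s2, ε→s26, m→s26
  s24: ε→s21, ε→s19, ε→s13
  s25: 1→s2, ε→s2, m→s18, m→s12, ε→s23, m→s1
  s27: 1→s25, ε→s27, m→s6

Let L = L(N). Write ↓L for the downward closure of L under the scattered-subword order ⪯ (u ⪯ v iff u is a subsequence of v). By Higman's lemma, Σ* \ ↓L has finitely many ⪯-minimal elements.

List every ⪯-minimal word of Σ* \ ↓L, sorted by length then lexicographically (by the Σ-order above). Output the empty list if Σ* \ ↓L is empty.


|Q|=28, |F|=9, |δ|=67 (35 ε).
min D↑ (6 st, q0=0, F={3}): 0:m→1,1→2 1:m→3,1→3 2:m→1,1→4 3:m→3,1→3 4:m→1,1→5 5:m→1,1→1.
'mm': |S_i|=[18, 10, 3] end={s2,s23,s26} rej; 2/2 single-dels accept.
'm1': |S_i|=[18, 10, 4] end={s18,s2,s23,s26} rej; 2/2 del acc.
'1111m': run [18, 14, 11, 10, 6, 3] end={s2,s23,s26} rej; 5/5 deletions ∈↓L.
'11111': run [18, 14, 11, 10, 6, 4] end={s18,s2,s23,s26} ∉↓L; 5/5 del acc.
4 obstructions.

A = [mm, m1, 1111m, 11111].


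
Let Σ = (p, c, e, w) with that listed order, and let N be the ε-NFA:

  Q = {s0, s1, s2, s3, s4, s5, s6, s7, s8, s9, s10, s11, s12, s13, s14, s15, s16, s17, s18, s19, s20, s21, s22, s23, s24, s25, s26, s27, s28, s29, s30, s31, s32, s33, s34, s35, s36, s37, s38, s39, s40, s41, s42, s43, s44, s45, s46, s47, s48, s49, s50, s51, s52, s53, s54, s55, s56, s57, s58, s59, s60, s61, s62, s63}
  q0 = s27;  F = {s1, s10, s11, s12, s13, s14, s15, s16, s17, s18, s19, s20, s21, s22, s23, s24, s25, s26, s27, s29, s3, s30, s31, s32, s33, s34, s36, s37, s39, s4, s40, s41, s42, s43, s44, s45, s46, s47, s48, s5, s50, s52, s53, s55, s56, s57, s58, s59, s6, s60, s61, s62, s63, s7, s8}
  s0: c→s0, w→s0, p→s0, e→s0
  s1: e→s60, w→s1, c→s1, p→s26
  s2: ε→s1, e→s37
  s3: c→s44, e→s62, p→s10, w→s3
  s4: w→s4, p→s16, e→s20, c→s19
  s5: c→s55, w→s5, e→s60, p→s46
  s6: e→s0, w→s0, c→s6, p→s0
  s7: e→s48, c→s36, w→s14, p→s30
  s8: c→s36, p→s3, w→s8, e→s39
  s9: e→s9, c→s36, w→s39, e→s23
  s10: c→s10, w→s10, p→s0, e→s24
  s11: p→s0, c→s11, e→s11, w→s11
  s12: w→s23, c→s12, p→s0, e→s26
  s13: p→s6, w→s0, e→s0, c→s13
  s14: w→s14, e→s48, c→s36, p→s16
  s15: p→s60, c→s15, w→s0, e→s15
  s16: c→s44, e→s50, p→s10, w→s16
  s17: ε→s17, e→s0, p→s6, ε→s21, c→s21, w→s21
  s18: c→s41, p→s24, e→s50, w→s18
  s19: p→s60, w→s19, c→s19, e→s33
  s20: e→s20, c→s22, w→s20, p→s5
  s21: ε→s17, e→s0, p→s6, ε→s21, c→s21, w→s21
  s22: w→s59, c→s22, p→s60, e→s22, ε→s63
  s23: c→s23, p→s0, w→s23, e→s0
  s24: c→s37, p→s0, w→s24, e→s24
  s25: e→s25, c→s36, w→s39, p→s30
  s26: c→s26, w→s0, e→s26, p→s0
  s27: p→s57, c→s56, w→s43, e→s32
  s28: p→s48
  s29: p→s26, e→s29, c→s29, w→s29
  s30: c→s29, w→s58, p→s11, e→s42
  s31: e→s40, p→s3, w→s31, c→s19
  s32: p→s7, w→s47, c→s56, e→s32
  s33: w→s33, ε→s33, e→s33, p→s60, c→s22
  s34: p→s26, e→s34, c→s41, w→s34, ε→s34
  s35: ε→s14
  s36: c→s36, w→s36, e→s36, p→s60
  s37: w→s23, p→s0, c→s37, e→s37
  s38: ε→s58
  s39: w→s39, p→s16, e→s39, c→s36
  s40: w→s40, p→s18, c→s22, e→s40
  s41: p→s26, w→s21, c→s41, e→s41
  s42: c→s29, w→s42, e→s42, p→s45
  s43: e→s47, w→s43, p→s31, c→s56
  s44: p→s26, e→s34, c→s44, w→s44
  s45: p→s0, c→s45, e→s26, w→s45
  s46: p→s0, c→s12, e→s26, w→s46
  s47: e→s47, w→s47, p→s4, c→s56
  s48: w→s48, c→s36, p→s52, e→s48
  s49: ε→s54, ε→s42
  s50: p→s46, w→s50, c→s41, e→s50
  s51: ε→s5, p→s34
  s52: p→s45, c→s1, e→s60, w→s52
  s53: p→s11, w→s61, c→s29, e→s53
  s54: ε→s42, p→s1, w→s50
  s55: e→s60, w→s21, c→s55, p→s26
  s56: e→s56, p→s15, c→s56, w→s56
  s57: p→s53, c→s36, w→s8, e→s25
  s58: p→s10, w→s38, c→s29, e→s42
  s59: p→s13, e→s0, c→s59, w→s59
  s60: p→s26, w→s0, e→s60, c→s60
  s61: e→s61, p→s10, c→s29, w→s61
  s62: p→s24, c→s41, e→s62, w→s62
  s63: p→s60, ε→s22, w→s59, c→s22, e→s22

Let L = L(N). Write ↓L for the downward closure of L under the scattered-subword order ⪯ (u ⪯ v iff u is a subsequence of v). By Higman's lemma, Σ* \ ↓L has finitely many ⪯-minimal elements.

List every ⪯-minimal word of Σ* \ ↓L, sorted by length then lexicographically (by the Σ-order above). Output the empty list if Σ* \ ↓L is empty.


A = [cpw, pppp, epepew, wpecwe].

|Q|=64, |F|=55, |δ|=248 (15 ε).
min D↑ (54 st, q0=0, F={20}): 0:p→1,c→2,e→3,w→4 1:p→5,c→6,e→7,w→8 2:p→9,c→2,e→2,w→2 3:p→10,c→2,e→3,w→11 4:p→12,c→2,e→11,w→4 5:p→13,c→14,e→5,w→15 6:p→16,c→6,e→6,w→6 7:p→17,c→6,e→7,w→18 8:p→19,c→6,e→18,w→8 9:p→16,c→9,e→9,w→20 10:p→17,c→6,e→21,w→22 11:p→23,c→2,e→11,w→11 12:p→19,c→24,e→25,w→12 13:p→20,c→13,e→13,w→13 14:p→26,c→14,e→14,w→14 15:p→27,c→14,e→15,w→15 16:p→26,c→16,e→16,w→20 17:p→13,c→14,e→28,w→29 18:p→30,c→6,e→18,w→18 19:p→27,c→31,e→32,w→19 20:p→20,c→20,e→20,w→20 21:p→33,c→6,e→21,w→21 22:p→30,c→6,e→21,w→22 23:p→30,c→24,e→34,w→23 24:p→16,c→24,e→35,w→24 25:p→36,c→37,e→25,w→25 26:p→20,c→26,e→26,w→20 27:p→20,c→27,e→38,w→27 28:p→39,c→14,e→28,w→28 29:p→27,c→14,e→28,w→29 30:p→27,c→31,e→40,w→30 31:p→26,c→31,e→41,w→31 32:p→38,c→42,e→32,w→32 33:p→39,c→43,e→16,w→33 34:p→44,c→37,e→34,w→34 35:p→16,c→37,e→35,w→35 36:p→38,c→42,e→40,w→36 37:p→16,c→37,e→37,w→45 38:p→20,c→46,e→38,w→38 39:p→20,c→39,e→26,w→39 40:p→47,c→42,e→40,w→40 41:p→26,c→42,e→41,w→41 42:p→26,c→42,e→42,w→48 43:p→26,c→43,e→16,w→43 44:p→47,c→49,e→16,w→44 45:p→50,c→45,e→20,w→45 46:p→20,c→46,e→46,w→51 47:p→20,c→52,e→26,w→47 48:p→53,c→48,e→20,w→48 49:p→26,c→49,e→16,w→48 50:p→53,c→50,e→20,w→20 51:p→20,c→51,e→20,w→51 52:p→20,c→52,e→26,w→51 53:p→20,c→53,e→20,w→20.
'cpw': |S_i|=[57, 28, 6, 1] end={s0} — reject; 3/3 deletions ∈↓L.
'pppp': N↓-sim [57, 52, 34, 11, 1] end={s0} — reject; 4/4 del acc.
'epepew': N↓-sim [57, 51, 42, 31, 15, 3, 1] end={s0} — reject; 6/6 del acc.
'wpecwe': |S_i|=[57, 50, 36, 26, 16, 7, 1] end={s0} rej; 6/6 single-dels accept.
4 obstructions.


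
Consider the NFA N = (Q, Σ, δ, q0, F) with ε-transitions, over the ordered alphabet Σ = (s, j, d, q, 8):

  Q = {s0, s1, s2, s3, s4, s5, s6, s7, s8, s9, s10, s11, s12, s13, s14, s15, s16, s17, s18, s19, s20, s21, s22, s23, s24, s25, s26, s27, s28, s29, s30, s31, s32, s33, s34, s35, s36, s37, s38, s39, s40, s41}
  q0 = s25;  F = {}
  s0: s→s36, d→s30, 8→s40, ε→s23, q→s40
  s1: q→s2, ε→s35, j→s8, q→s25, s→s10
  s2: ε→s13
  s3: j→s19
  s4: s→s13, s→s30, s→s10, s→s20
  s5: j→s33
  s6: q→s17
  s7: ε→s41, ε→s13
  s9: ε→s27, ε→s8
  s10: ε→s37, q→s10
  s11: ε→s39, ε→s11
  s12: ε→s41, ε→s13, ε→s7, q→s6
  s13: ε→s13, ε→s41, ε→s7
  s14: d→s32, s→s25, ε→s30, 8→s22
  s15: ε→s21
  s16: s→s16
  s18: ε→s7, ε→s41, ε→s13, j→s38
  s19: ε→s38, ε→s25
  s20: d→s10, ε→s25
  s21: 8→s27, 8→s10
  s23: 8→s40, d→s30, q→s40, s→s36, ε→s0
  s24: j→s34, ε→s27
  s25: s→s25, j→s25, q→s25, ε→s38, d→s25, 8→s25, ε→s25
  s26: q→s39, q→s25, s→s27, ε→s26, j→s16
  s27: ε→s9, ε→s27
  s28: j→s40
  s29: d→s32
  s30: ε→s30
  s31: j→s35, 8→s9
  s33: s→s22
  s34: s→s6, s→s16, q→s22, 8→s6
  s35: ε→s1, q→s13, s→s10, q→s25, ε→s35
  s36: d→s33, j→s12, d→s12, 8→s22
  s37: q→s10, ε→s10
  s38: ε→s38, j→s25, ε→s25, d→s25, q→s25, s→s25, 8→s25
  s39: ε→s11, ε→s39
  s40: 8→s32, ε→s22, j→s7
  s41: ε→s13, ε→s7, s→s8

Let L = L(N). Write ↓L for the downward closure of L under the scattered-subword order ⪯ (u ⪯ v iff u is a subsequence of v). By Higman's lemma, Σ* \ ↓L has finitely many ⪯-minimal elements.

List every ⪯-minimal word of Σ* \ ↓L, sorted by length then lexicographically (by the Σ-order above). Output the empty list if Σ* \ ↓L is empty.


A = [ε].

|Q|=42, |F|=0, |δ|=106 (42 ε).
min D↑ (1 st, q0=0, F={0}): 0:s→0,j→0,d→0,q→0,8→0 (ε-aug+det+¬).
ε ∈ L(D↑) — L = ∅.


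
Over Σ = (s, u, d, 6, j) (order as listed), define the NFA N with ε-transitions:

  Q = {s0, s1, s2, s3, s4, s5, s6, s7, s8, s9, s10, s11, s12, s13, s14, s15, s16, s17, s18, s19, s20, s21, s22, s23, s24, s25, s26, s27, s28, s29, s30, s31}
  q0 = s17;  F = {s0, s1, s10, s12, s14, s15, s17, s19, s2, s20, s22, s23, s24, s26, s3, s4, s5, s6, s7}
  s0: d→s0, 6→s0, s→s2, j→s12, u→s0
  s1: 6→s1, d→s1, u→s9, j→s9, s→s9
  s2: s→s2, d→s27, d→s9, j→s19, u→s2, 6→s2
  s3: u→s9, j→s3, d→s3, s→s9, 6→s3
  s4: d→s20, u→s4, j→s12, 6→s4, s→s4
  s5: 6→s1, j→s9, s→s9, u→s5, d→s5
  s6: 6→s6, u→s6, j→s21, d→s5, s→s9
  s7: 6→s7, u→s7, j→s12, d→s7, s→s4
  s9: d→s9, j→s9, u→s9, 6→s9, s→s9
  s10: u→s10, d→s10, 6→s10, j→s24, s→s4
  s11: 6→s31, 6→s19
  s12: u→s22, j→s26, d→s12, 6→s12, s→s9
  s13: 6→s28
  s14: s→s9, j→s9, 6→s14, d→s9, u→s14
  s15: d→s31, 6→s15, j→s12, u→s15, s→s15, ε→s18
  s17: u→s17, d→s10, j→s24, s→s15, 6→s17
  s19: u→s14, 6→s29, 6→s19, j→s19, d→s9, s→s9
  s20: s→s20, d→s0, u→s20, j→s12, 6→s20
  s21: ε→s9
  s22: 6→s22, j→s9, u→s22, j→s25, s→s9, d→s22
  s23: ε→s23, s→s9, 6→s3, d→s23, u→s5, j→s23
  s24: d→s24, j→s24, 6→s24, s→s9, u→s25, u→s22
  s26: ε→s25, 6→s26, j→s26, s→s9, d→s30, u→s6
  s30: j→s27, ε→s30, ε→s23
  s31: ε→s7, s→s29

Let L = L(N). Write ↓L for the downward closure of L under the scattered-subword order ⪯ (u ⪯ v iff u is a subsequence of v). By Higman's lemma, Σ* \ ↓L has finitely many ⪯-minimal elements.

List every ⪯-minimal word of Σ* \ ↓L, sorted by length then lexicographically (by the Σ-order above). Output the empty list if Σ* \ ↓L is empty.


|Q|=32, |F|=19, |δ|=116 (7 ε).
min D↑ (20 st, q0=0, F={7}): 0:s→1,u→0,d→2,6→0,j→3 1:s→1,u→1,d→4,6→1,j→5 2:s→6,u→2,d→2,6→2,j→3 3:s→7,u→8,d→3,6→3,j→3 4:s→6,u→4,d→4,6→4,j→5 5:s→7,u→8,d→5,6→5,j→9 6:s→6,u→6,d→10,6→6,j→5 7:s→7,u→7,d→7,6→7,j→7 8:s→7,u→8,d→8,6→8,j→7 9:s→7,u→11,d→12,6→9,j→9 10:s→10,u→10,d→13,6→10,j→5 11:s→7,u→11,d→14,6→11,j→7 12:s→7,u→14,d→12,6→15,j→12 13:s→16,u→13,d→13,6→13,j→5 14:s→7,u→14,d→14,6→17,j→7 15:s→7,u→7,d→15,6→15,j→15 16:s→16,u→16,d→7,6→16,j→18 17:s→7,u→7,d→17,6→17,j→7 18:s→7,u→19,d→7,6→18,j→18 19:s→7,u→19,d→7,6→19,j→7 [Hopcroft].
'js': N↓-sim [27, 17, 1] end={s9} rej; 2/2 single-dels accept.
'juj': |S_i|=[27, 17, 8, 3] end={s21,s25,s9} rej; 3/3 single-dels accept.
'sjjd6u': |S_i|=[27, 24, 16, 14, 7, 3, 1] end={s9} — reject; 6/6 deletions ∈↓L.
'dsddsd': |S_i|=[27, 24, 20, 19, 18, 6, 2] end={s27,s9} ∉↓L; 6/6 del acc.
4 minimals (antichain).

Antichain: [js, juj, sjjd6u, dsddsd].
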